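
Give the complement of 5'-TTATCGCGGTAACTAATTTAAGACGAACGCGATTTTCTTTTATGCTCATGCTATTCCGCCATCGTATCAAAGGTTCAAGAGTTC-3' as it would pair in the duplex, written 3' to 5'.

3'-AATAGCGCCATTGATTAAATTCTGCTTGCGCTAAAAGAAAATACGAGTACGATAAGGCGGTAGCATAGTTTCCAAGTTCTCAAG-5'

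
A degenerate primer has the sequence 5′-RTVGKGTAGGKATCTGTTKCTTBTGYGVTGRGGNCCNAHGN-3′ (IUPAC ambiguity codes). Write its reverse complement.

5'-NCDTNGGNCCYCABCRCAVAAGMAACAGATMCCTACMCBAY-3'

Standard pairs A↔T, G↔C; ambiguity codes pair R↔Y, K↔M, B↔V, H↔D, N↔N. Complement (YABCMCATCCMTAGACAAMGAAVACRCBACYCCNGGNTDCN), then reverse for 5'→3'.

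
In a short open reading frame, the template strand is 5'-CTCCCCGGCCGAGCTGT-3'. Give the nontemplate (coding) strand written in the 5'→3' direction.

5'-ACAGCTCGGCCGGGGAG-3'

The coding strand is complementary and antiparallel to the template: take the complement (A↔T, G↔C) and reverse.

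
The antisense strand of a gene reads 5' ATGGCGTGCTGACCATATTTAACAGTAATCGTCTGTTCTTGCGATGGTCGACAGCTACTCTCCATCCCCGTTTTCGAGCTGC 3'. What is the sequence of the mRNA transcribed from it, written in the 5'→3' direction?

5'-GCAGCUCGAAAACGGGGAUGGAGAGUAGCUGUCGACCAUCGCAAGAACAGACGAUUACUGUUAAAUAUGGUCAGCACGCCAU-3'

The mRNA has the sequence of the coding strand (reverse complement of the template) with T→U. Reverse complement of ATGGCGTGCTGACCATATTTAACAGTAATCGTCTGTTCTTGCGATGGTCGACAGCTACTCTCCATCCCCGTTTTCGAGCTGC is GCAGCTCGAAAACGGGGATGGAGAGTAGCTGTCGACCATCGCAAGAACAGACGATTACTGTTAAATATGGTCAGCACGCCAT; then T→U.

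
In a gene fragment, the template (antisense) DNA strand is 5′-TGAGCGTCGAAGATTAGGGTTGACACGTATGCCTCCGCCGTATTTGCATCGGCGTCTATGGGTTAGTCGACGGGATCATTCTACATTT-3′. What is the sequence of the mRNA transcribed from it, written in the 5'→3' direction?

5'-AAAUGUAGAAUGAUCCCGUCGACUAACCCAUAGACGCCGAUGCAAAUACGGCGGAGGCAUACGUGUCAACCCUAAUCUUCGACGCUCA-3'

RNA polymerase reads the template 3'→5' and synthesizes mRNA 5'→3' by base-pairing (A→U, T→A, G↔C). The complement of the template is ACTCGCAGCTTCTAATCCCAACTGTGCATACGGAGGCGGCATAAACGTAGCCGCAGATACCCAATCAGCTGCCCTAGTAAGATGTAAA; antiparallel, so 5'→3' the coding strand is AAATGTAGAATGATCCCGTCGACTAACCCATAGACGCCGATGCAAATACGGCGGAGGCATACGTGTCAACCCTAATCTTCGACGCTCA. Replace T with U for the mRNA.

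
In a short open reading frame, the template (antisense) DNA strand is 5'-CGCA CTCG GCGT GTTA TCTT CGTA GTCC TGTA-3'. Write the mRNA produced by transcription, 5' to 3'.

The mRNA has the sequence of the coding strand (reverse complement of the template) with T→U. Reverse complement of CGCACTCGGCGTGTTATCTTCGTAGTCCTGTA is TACAGGACTACGAAGATAACACGCCGAGTGCG; then T→U.

5'-UACAGGACUACGAAGAUAACACGCCGAGUGCG-3'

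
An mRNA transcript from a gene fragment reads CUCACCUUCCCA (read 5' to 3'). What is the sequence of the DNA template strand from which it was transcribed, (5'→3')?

5'-TGGGAAGGTGAG-3'

Replace U with T to get the coding DNA strand: CTCACCTTCCCA. The template strand is its reverse complement (complement GAGTGGAAGGGT, then reverse).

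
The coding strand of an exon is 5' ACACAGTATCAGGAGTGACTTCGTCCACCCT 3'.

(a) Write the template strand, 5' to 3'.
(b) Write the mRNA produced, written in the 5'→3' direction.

(a) 5'-AGGGTGGACGAAGTCACTCCTGATACTGTGT-3'
(b) 5'-ACACAGUAUCAGGAGUGACUUCGUCCACCCU-3'

(a) The template strand is the reverse complement of the coding strand: complement TGTGTCATAGTCCTCACTGAAGCAGGTGGGA, then reverse.
(b) mRNA matches the coding strand with T→U.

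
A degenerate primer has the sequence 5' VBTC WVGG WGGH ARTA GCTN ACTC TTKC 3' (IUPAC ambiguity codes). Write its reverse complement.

5′-GMAAGAGTNAGCTAYTDCCWCCBWGAVB-3′

Standard pairs A↔T, G↔C; ambiguity codes pair R↔Y, K↔M, W↔W, B↔V, H↔D, N↔N. Complement (BVAGWBCCWCCDTYATCGANTGAGAAMG), then reverse for 5'→3'.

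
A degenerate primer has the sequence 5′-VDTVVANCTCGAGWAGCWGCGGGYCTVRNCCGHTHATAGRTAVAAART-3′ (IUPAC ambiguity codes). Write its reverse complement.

5′-AYTTTBTAYCTATDADCGGNYBAGRCCCGCWGCTWCTCGAGNTBBAHB-3′

Standard pairs A↔T, G↔C; ambiguity codes pair R↔Y, W↔W, D↔H, V↔B, N↔N. Complement (BHABBTNGAGCTCWTCGWCGCCCRGABYNGGCDADTATCYATBTTTYA), then reverse for 5'→3'.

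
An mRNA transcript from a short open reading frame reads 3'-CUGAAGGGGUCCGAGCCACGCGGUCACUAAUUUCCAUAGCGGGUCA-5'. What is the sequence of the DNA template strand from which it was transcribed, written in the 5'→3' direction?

5'-GACTTCCCCAGGCTCGGTGCGCCAGTGATTAAAGGTATCGCCCAGT-3'

Written 5'→3' the mRNA is ACUGGGCGAUACCUUUAAUCACUGGCGCACCGAGCCUGGGGAAGUC, so the coding DNA strand is ACTGGGCGATACCTTTAATCACTGGCGCACCGAGCCTGGGGAAGTC. The template is its reverse complement.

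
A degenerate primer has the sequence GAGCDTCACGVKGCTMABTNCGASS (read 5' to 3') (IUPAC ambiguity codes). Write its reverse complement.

5'-SSTCGNAVTKAGCMBCGTGAHGCTC-3'

Standard pairs A↔T, G↔C; ambiguity codes pair M↔K, S↔S, B↔V, D↔H, N↔N. Complement (CTCGHAGTGCBMCGAKTVANGCTSS), then reverse for 5'→3'.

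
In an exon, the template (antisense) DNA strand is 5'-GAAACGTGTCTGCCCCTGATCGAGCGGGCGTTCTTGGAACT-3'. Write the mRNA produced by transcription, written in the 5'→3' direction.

5'-AGUUCCAAGAACGCCCGCUCGAUCAGGGGCAGACACGUUUC-3'

The mRNA has the sequence of the coding strand (reverse complement of the template) with T→U. Reverse complement of GAAACGTGTCTGCCCCTGATCGAGCGGGCGTTCTTGGAACT is AGTTCCAAGAACGCCCGCTCGATCAGGGGCAGACACGTTTC; then T→U.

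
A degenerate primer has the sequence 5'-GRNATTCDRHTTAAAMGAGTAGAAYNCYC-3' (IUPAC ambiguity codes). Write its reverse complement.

5'-GRGNRTTCTACTCKTTTAADYHGAATNYC-3'

Standard pairs A↔T, G↔C; ambiguity codes pair R↔Y, M↔K, D↔H, N↔N. Complement (CYNTAAGHYDAATTTKCTCATCTTRNGRG), then reverse for 5'→3'.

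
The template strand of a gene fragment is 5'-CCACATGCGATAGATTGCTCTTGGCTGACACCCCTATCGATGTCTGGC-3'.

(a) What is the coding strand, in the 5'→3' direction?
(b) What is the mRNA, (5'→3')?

(a) 5'-GCCAGACATCGATAGGGGTGTCAGCCAAGAGCAATCTATCGCATGTGG-3'
(b) 5'-GCCAGACAUCGAUAGGGGUGUCAGCCAAGAGCAAUCUAUCGCAUGUGG-3'

(a) The coding strand is the reverse complement of the template: complement GGTGTACGCTATCTAACGAGAACCGACTGTGGGGATAGCTACAGACCG, then reverse.
(b) mRNA has the coding-strand sequence with T→U.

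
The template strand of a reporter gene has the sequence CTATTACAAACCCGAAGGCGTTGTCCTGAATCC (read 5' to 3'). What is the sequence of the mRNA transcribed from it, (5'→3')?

5'-GGAUUCAGGACAACGCCUUCGGGUUUGUAAUAG-3'

RNA polymerase reads the template 3'→5' and synthesizes mRNA 5'→3' by base-pairing (A→U, T→A, G↔C). The complement of the template is GATAATGTTTGGGCTTCCGCAACAGGACTTAGG; antiparallel, so 5'→3' the coding strand is GGATTCAGGACAACGCCTTCGGGTTTGTAATAG. Replace T with U for the mRNA.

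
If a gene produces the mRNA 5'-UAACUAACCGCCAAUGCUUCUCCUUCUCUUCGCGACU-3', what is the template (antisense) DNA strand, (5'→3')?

5′-AGTCGCGAAGAGAAGGAGAAGCATTGGCGGTTAGTTA-3′

Replace U with T to get the coding DNA strand: TAACTAACCGCCAATGCTTCTCCTTCTCTTCGCGACT. The template strand is its reverse complement (complement ATTGATTGGCGGTTACGAAGAGGAAGAGAAGCGCTGA, then reverse).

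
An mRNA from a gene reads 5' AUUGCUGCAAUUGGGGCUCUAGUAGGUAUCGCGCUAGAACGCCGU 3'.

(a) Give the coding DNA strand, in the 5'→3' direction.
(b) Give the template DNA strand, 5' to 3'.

(a) 5'-ATTGCTGCAATTGGGGCTCTAGTAGGTATCGCGCTAGAACGCCGT-3'
(b) 5'-ACGGCGTTCTAGCGCGATACCTACTAGAGCCCCAATTGCAGCAAT-3'

(a) The coding strand matches the mRNA with U→T.
(b) The template strand is the reverse complement of the coding strand.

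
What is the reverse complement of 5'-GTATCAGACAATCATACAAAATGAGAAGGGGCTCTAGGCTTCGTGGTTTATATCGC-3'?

5'-GCGATATAAACCACGAAGCCTAGAGCCCCTTCTCATTTTGTATGATTGTCTGATAC-3'

Complement each base (A↔T, G↔C): CATAGTCTGTTAGTATGTTTTACTCTTCCCCGAGATCCGAAGCACCAAATATAGCG. Then reverse.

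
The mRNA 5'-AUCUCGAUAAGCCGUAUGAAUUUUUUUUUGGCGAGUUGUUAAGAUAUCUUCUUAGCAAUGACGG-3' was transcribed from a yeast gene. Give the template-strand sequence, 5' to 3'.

Replace U with T to get the coding DNA strand: ATCTCGATAAGCCGTATGAATTTTTTTTTGGCGAGTTGTTAAGATATCTTCTTAGCAATGACGG. The template strand is its reverse complement (complement TAGAGCTATTCGGCATACTTAAAAAAAAACCGCTCAACAATTCTATAGAAGAATCGTTACTGCC, then reverse).

5'-CCGTCATTGCTAAGAAGATATCTTAACAACTCGCCAAAAAAAAATTCATACGGCTTATCGAGAT-3'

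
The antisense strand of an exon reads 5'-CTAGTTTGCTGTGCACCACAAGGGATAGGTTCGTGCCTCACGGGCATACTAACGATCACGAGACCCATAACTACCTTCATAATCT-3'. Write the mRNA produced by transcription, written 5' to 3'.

5′-AGAUUAUGAAGGUAGUUAUGGGUCUCGUGAUCGUUAGUAUGCCCGUGAGGCACGAACCUAUCCCUUGUGGUGCACAGCAAACUAG-3′

The mRNA has the sequence of the coding strand (reverse complement of the template) with T→U. Reverse complement of CTAGTTTGCTGTGCACCACAAGGGATAGGTTCGTGCCTCACGGGCATACTAACGATCACGAGACCCATAACTACCTTCATAATCT is AGATTATGAAGGTAGTTATGGGTCTCGTGATCGTTAGTATGCCCGTGAGGCACGAACCTATCCCTTGTGGTGCACAGCAAACTAG; then T→U.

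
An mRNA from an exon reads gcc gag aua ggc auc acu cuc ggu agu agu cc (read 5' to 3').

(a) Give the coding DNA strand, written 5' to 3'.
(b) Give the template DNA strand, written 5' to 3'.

(a) 5′-GCCGAGATAGGCATCACTCTCGGTAGTAGTCC-3′
(b) 5'-GGACTACTACCGAGAGTGATGCCTATCTCGGC-3'

(a) The coding strand matches the mRNA with U→T.
(b) The template strand is the reverse complement of the coding strand.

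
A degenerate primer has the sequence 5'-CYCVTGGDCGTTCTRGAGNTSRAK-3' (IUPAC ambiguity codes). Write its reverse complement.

5′-MTYSANCTCYAGAACGHCCABGRG-3′

Standard pairs A↔T, G↔C; ambiguity codes pair R↔Y, K↔M, S↔S, D↔H, V↔B, N↔N. Complement (GRGBACCHGCAAGAYCTCNASYTM), then reverse for 5'→3'.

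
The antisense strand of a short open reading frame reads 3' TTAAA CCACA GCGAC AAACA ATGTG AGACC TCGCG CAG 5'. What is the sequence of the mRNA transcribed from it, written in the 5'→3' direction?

5'-AAUUUGGUGUCGCUGUUUGUUACACUCUGGAGCGCGUC-3'

Reading the template 3'→5' as shown, RNA polymerase pairs each base (A→U, T→A, G↔C) to build mRNA 5'→3' directly.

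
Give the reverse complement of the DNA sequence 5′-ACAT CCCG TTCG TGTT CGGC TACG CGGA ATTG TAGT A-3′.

5'-TACTACAATTCCGCGTAGCCGAACACGAACGGGATGT-3'

Reading the sequence 3'→5' and pairing each base (A↔T, G↔C) gives the reverse complement directly.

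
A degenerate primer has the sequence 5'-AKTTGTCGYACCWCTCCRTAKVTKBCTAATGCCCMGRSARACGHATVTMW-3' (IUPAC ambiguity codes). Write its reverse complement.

5'-WKABATDCGTYTSYCKGGGCATTAGVMABMTAYGGAGWGGTRCGACAAMT-3'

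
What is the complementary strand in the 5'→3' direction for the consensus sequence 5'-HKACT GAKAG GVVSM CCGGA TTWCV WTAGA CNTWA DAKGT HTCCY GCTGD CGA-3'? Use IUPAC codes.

5'-TCGHCAGCRGGADACMTHTWANGTCTAWBGWAATCCGGKSBBCCTMTCAGTMD-3'

Standard pairs A↔T, G↔C; ambiguity codes pair Y↔R, M↔K, W↔W, S↔S, D↔H, V↔B, N↔N. Complement (DMTGACTMTCCBBSKGGCCTAAWGBWATCTGNAWTHTMCADAGGRCGACHGCT), then reverse for 5'→3'.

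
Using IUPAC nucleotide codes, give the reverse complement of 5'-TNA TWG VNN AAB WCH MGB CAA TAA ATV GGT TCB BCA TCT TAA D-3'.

Standard pairs A↔T, G↔C; ambiguity codes pair M↔K, W↔W, B↔V, D↔H, N↔N. Complement (ANTAWCBNNTTVWGDKCVGTTATTTABCCAAGVVGTAGAATTH), then reverse for 5'→3'.

5'-HTTAAGATGVVGAACCBATTTATTGVCKDGWVTTNNBCWATNA-3'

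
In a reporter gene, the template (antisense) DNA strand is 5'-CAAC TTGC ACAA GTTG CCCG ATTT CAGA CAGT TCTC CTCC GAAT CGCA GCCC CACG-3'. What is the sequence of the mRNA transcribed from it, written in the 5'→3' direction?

The mRNA has the sequence of the coding strand (reverse complement of the template) with T→U. Reverse complement of CAACTTGCACAAGTTGCCCGATTTCAGACAGTTCTCCTCCGAATCGCAGCCCCACG is CGTGGGGCTGCGATTCGGAGGAGAACTGTCTGAAATCGGGCAACTTGTGCAAGTTG; then T→U.

5'-CGUGGGGCUGCGAUUCGGAGGAGAACUGUCUGAAAUCGGGCAACUUGUGCAAGUUG-3'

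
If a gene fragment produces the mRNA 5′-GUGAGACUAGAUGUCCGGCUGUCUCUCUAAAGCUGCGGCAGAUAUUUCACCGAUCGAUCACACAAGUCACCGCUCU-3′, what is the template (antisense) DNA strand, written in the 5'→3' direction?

Replace U with T to get the coding DNA strand: GTGAGACTAGATGTCCGGCTGTCTCTCTAAAGCTGCGGCAGATATTTCACCGATCGATCACACAAGTCACCGCTCT. The template strand is its reverse complement (complement CACTCTGATCTACAGGCCGACAGAGAGATTTCGACGCCGTCTATAAAGTGGCTAGCTAGTGTGTTCAGTGGCGAGA, then reverse).

5'-AGAGCGGTGACTTGTGTGATCGATCGGTGAAATATCTGCCGCAGCTTTAGAGAGACAGCCGGACATCTAGTCTCAC-3'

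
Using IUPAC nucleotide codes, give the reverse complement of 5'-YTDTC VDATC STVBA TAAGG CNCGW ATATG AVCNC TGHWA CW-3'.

Standard pairs A↔T, G↔C; ambiguity codes pair Y↔R, W↔W, S↔S, B↔V, D↔H, N↔N. Complement (RAHAGBHTAGSABVTATTCCGNGCWTATACTBGNGACDWTGW), then reverse for 5'→3'.

5'-WGTWDCAGNGBTCATATWCGNGCCTTATVBASGATHBGAHAR-3'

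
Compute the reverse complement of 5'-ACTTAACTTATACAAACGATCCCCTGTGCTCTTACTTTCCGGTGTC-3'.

5'-GACACCGGAAAGTAAGAGCACAGGGGATCGTTTGTATAAGTTAAGT-3'

Complement each base (A↔T, G↔C): TGAATTGAATATGTTTGCTAGGGGACACGAGAATGAAAGGCCACAG. Then reverse.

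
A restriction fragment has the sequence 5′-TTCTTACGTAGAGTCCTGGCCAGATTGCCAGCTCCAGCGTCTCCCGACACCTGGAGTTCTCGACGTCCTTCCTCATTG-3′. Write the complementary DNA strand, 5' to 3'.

5′-CAATGAGGAAGGACGTCGAGAACTCCAGGTGTCGGGAGACGCTGGAGCTGGCAATCTGGCCAGGACTCTACGTAAGAA-3′

The complement of TTCTTACGTAGAGTCCTGGCCAGATTGCCAGCTCCAGCGTCTCCCGACACCTGGAGTTCTCGACGTCCTTCCTCATTG is AAGAATGCATCTCAGGACCGGTCTAACGGTCGAGGTCGCAGAGGGCTGTGGACCTCAAGAGCTGCAGGAAGGAGTAAC (A↔T, G↔C). DNA strands are antiparallel, so the complementary strand runs 3'→5'; reversing gives the 5'→3' form.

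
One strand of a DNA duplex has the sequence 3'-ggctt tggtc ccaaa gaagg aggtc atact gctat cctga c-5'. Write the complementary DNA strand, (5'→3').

The strand is given 3'→5', so its complement runs 5'→3' in the same left-to-right order: pair each base A↔T, G↔C.

5'-CCGAAACCAGGGTTTCTTCCTCCAGTATGACGATAGGACTG-3'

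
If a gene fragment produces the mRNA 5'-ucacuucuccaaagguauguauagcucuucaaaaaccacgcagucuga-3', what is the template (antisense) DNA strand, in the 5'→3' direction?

5′-TCAGACTGCGTGGTTTTTGAAGAGCTATACATACCTTTGGAGAAGTGA-3′

Replace U with T to get the coding DNA strand: TCACTTCTCCAAAGGTATGTATAGCTCTTCAAAAACCACGCAGTCTGA. The template strand is its reverse complement (complement AGTGAAGAGGTTTCCATACATATCGAGAAGTTTTTGGTGCGTCAGACT, then reverse).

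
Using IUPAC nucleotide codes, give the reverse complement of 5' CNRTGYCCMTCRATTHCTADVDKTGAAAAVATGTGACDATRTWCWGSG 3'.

5'-CSCWGWAYATHGTCACATBTTTTCAMHBHTAGDAATYGAKGGRCAYNG-3'

Standard pairs A↔T, G↔C; ambiguity codes pair R↔Y, M↔K, W↔W, S↔S, D↔H, V↔B, N↔N. Complement (GNYACRGGKAGYTAADGATHBHMACTTTTBTACACTGHTAYAWGWCSC), then reverse for 5'→3'.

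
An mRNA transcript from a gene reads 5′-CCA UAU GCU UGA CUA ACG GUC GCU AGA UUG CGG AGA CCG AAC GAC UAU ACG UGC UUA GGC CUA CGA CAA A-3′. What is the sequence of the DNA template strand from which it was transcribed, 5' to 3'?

5′-TTTGTCGTAGGCCTAAGCACGTATAGTCGTTCGGTCTCCGCAATCTAGCGACCGTTAGTCAAGCATATGG-3′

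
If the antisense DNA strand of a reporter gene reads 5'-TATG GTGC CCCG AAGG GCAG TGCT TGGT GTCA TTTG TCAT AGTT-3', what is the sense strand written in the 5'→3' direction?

5′-AACTATGACAAATGACACCAAGCACTGCCCTTCGGGGCACCATA-3′

The coding strand is complementary and antiparallel to the template: take the complement (A↔T, G↔C) and reverse.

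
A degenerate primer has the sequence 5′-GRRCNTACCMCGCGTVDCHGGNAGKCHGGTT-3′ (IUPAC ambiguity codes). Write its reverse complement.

Standard pairs A↔T, G↔C; ambiguity codes pair R↔Y, M↔K, D↔H, V↔B, N↔N. Complement (CYYGNATGGKGCGCABHGDCCNTCMGDCCAA), then reverse for 5'→3'.

5'-AACCDGMCTNCCDGHBACGCGKGGTANGYYC-3'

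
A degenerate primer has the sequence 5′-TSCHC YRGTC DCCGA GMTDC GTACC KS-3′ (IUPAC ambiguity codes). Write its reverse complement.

Standard pairs A↔T, G↔C; ambiguity codes pair R↔Y, M↔K, S↔S, D↔H. Complement (ASGDGRYCAGHGGCTCKAHGCATGGMS), then reverse for 5'→3'.

5'-SMGGTACGHAKCTCGGHGACYRGDGSA-3'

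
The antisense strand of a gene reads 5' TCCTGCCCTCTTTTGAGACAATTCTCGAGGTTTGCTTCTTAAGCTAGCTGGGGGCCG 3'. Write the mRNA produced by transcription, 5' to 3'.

5'-CGGCCCCCAGCUAGCUUAAGAAGCAAACCUCGAGAAUUGUCUCAAAAGAGGGCAGGA-3'

The mRNA has the sequence of the coding strand (reverse complement of the template) with T→U. Reverse complement of TCCTGCCCTCTTTTGAGACAATTCTCGAGGTTTGCTTCTTAAGCTAGCTGGGGGCCG is CGGCCCCCAGCTAGCTTAAGAAGCAAACCTCGAGAATTGTCTCAAAAGAGGGCAGGA; then T→U.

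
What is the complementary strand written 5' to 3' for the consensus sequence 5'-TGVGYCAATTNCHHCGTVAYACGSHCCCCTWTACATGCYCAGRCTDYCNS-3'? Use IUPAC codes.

Standard pairs A↔T, G↔C; ambiguity codes pair R↔Y, W↔W, S↔S, D↔H, V↔B, N↔N. Complement (ACBCRGTTAANGDDGCABTRTGCSDGGGGAWATGTACGRGTCYGAHRGNS), then reverse for 5'→3'.

5'-SNGRHAGYCTGRGCATGTAWAGGGGDSCGTRTBACGDDGNAATTGRCBCA-3'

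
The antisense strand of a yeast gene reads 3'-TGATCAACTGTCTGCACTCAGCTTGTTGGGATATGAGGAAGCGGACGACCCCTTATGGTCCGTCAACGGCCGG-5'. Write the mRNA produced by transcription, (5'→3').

5'-ACUAGUUGACAGACGUGAGUCGAACAACCCUAUACUCCUUCGCCUGCUGGGGAAUACCAGGCAGUUGCCGGCC-3'

Reading the template 3'→5' as shown, RNA polymerase pairs each base (A→U, T→A, G↔C) to build mRNA 5'→3' directly.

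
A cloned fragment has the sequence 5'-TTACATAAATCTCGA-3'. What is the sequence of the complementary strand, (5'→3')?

5′-TCGAGATTTATGTAA-3′

The complement of TTACATAAATCTCGA is AATGTATTTAGAGCT (A↔T, G↔C). DNA strands are antiparallel, so the complementary strand runs 3'→5'; reversing gives the 5'→3' form.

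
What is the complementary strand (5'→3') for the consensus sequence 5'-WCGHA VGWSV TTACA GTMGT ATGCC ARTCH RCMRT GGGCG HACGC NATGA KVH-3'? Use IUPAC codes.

Standard pairs A↔T, G↔C; ambiguity codes pair R↔Y, M↔K, W↔W, S↔S, H↔D, V↔B, N↔N. Complement (WGCDTBCWSBAATGTCAKCATACGGTYAGDYGKYACCCGCDTGCGNTACTMBD), then reverse for 5'→3'.

5′-DBMTCATNGCGTDCGCCCAYKGYDGAYTGGCATACKACTGTAABSWCBTDCGW-3′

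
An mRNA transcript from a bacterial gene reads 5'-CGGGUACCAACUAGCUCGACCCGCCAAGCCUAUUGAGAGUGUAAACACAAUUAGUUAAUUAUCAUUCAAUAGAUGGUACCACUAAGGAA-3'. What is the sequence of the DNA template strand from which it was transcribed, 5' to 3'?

5′-TTCCTTAGTGGTACCATCTATTGAATGATAATTAACTAATTGTGTTTACACTCTCAATAGGCTTGGCGGGTCGAGCTAGTTGGTACCCG-3′

Replace U with T to get the coding DNA strand: CGGGTACCAACTAGCTCGACCCGCCAAGCCTATTGAGAGTGTAAACACAATTAGTTAATTATCATTCAATAGATGGTACCACTAAGGAA. The template strand is its reverse complement (complement GCCCATGGTTGATCGAGCTGGGCGGTTCGGATAACTCTCACATTTGTGTTAATCAATTAATAGTAAGTTATCTACCATGGTGATTCCTT, then reverse).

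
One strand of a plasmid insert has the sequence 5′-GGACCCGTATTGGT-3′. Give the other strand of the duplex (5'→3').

The complement of GGACCCGTATTGGT is CCTGGGCATAACCA (A↔T, G↔C). DNA strands are antiparallel, so the complementary strand runs 3'→5'; reversing gives the 5'→3' form.

5'-ACCAATACGGGTCC-3'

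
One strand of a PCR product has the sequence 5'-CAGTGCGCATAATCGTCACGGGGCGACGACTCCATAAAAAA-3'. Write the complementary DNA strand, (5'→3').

5′-TTTTTTATGGAGTCGTCGCCCCGTGACGATTATGCGCACTG-3′

The complement of CAGTGCGCATAATCGTCACGGGGCGACGACTCCATAAAAAA is GTCACGCGTATTAGCAGTGCCCCGCTGCTGAGGTATTTTTT (A↔T, G↔C). DNA strands are antiparallel, so the complementary strand runs 3'→5'; reversing gives the 5'→3' form.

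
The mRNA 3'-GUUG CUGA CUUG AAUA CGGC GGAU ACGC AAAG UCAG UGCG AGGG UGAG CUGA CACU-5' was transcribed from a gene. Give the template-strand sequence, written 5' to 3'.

5'-CAACGACTGAACTTATGCCGCCTATGCGTTTCAGTCACGCTCCCACTCGACTGTGA-3'

Written 5'→3' the mRNA is UCACAGUCGAGUGGGAGCGUGACUGAAACGCAUAGGCGGCAUAAGUUCAGUCGUUG, so the coding DNA strand is TCACAGTCGAGTGGGAGCGTGACTGAAACGCATAGGCGGCATAAGTTCAGTCGTTG. The template is its reverse complement.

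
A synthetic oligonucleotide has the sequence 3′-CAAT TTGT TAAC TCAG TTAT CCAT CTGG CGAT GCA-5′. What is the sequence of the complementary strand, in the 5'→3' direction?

The strand is given 3'→5', so its complement runs 5'→3' in the same left-to-right order: pair each base A↔T, G↔C.

5′-GTTAAACAATTGAGTCAATAGGTAGACCGCTACGT-3′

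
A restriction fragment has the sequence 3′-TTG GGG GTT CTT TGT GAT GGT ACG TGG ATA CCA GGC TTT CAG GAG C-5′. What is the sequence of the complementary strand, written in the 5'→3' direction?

5'-AACCCCCAAGAAACACTACCATGCACCTATGGTCCGAAAGTCCTCG-3'

The strand is given 3'→5', so its complement runs 5'→3' in the same left-to-right order: pair each base A↔T, G↔C.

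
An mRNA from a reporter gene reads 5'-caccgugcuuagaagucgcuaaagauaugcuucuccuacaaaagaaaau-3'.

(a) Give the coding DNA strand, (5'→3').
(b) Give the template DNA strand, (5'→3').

(a) 5'-CACCGTGCTTAGAAGTCGCTAAAGATATGCTTCTCCTACAAAAGAAAAT-3'
(b) 5'-ATTTTCTTTTGTAGGAGAAGCATATCTTTAGCGACTTCTAAGCACGGTG-3'

(a) The coding strand matches the mRNA with U→T.
(b) The template strand is the reverse complement of the coding strand.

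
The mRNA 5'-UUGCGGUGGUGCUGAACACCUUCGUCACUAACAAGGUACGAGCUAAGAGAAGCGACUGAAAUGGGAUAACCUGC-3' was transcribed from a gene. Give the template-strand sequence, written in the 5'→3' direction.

Replace U with T to get the coding DNA strand: TTGCGGTGGTGCTGAACACCTTCGTCACTAACAAGGTACGAGCTAAGAGAAGCGACTGAAATGGGATAACCTGC. The template strand is its reverse complement (complement AACGCCACCACGACTTGTGGAAGCAGTGATTGTTCCATGCTCGATTCTCTTCGCTGACTTTACCCTATTGGACG, then reverse).

5'-GCAGGTTATCCCATTTCAGTCGCTTCTCTTAGCTCGTACCTTGTTAGTGACGAAGGTGTTCAGCACCACCGCAA-3'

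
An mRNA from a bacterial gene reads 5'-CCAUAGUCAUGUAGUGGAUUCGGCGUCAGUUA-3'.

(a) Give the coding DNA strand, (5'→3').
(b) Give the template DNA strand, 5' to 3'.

(a) 5'-CCATAGTCATGTAGTGGATTCGGCGTCAGTTA-3'
(b) 5'-TAACTGACGCCGAATCCACTACATGACTATGG-3'

(a) The coding strand matches the mRNA with U→T.
(b) The template strand is the reverse complement of the coding strand.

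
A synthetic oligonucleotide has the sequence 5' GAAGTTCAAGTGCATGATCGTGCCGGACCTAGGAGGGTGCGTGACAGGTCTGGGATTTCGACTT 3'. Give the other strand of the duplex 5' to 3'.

Pairing A↔T and G↔C gives CTTCAAGTTCACGTACTAGCACGGCCTGGATCCTCCCACGCACTGTCCAGACCCTAAAGCTGAA, running 3'→5'. Reverse for the 5'→3' convention.

5′-AAGTCGAAATCCCAGACCTGTCACGCACCCTCCTAGGTCCGGCACGATCATGCACTTGAACTTC-3′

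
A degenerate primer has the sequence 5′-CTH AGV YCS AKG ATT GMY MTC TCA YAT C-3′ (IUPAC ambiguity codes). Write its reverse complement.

5'-GATRTGAGAKRKCAATCMTSGRBCTDAG-3'

Standard pairs A↔T, G↔C; ambiguity codes pair Y↔R, M↔K, S↔S, H↔D, V↔B. Complement (GADTCBRGSTMCTAACKRKAGAGTRTAG), then reverse for 5'→3'.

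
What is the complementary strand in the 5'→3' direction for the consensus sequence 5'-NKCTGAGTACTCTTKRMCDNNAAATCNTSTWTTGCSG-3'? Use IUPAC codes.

Standard pairs A↔T, G↔C; ambiguity codes pair R↔Y, M↔K, W↔W, S↔S, D↔H, N↔N. Complement (NMGACTCATGAGAAMYKGHNNTTTAGNASAWAACGSC), then reverse for 5'→3'.

5'-CSGCAAWASANGATTTNNHGKYMAAGAGTACTCAGMN-3'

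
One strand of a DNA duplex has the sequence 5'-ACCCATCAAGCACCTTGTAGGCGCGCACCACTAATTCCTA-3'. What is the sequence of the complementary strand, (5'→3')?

The complement of ACCCATCAAGCACCTTGTAGGCGCGCACCACTAATTCCTA is TGGGTAGTTCGTGGAACATCCGCGCGTGGTGATTAAGGAT (A↔T, G↔C). DNA strands are antiparallel, so the complementary strand runs 3'→5'; reversing gives the 5'→3' form.

5′-TAGGAATTAGTGGTGCGCGCCTACAAGGTGCTTGATGGGT-3′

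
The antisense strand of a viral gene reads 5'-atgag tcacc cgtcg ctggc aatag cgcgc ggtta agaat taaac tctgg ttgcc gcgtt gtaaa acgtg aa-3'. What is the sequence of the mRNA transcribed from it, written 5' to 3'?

The mRNA has the sequence of the coding strand (reverse complement of the template) with T→U. Reverse complement of ATGAGTCACCCGTCGCTGGCAATAGCGCGCGGTTAAGAATTAAACTCTGGTTGCCGCGTTGTAAAACGTGAA is TTCACGTTTTACAACGCGGCAACCAGAGTTTAATTCTTAACCGCGCGCTATTGCCAGCGACGGGTGACTCAT; then T→U.

5′-UUCACGUUUUACAACGCGGCAACCAGAGUUUAAUUCUUAACCGCGCGCUAUUGCCAGCGACGGGUGACUCAU-3′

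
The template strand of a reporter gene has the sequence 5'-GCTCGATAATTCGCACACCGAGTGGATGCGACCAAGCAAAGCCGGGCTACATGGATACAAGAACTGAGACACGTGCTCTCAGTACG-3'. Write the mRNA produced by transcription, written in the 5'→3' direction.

5'-CGUACUGAGAGCACGUGUCUCAGUUCUUGUAUCCAUGUAGCCCGGCUUUGCUUGGUCGCAUCCACUCGGUGUGCGAAUUAUCGAGC-3'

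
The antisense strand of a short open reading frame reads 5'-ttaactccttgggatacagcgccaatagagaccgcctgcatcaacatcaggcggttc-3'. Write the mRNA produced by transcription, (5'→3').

The mRNA has the sequence of the coding strand (reverse complement of the template) with T→U. Reverse complement of TTAACTCCTTGGGATACAGCGCCAATAGAGACCGCCTGCATCAACATCAGGCGGTTC is GAACCGCCTGATGTTGATGCAGGCGGTCTCTATTGGCGCTGTATCCCAAGGAGTTAA; then T→U.

5'-GAACCGCCUGAUGUUGAUGCAGGCGGUCUCUAUUGGCGCUGUAUCCCAAGGAGUUAA-3'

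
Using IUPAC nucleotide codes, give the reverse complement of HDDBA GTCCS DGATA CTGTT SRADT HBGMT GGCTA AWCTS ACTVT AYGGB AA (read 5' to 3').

5'-TTVCCRTABAGTSAGWTTAGCCAKCVDAHTYSAACAGTATCHSGGACTVHHD-3'

Standard pairs A↔T, G↔C; ambiguity codes pair R↔Y, M↔K, W↔W, S↔S, B↔V, D↔H. Complement (DHHVTCAGGSHCTATGACAASYTHADVCKACCGATTWGASTGABATRCCVTT), then reverse for 5'→3'.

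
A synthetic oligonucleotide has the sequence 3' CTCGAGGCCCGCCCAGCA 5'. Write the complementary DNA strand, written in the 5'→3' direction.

The strand is given 3'→5', so its complement runs 5'→3' in the same left-to-right order: pair each base A↔T, G↔C.

5'-GAGCTCCGGGCGGGTCGT-3'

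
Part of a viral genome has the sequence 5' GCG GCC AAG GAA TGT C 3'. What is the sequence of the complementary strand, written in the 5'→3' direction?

5'-GACATTCCTTGGCCGC-3'

Pairing A↔T and G↔C gives CGCCGGTTCCTTACAG, running 3'→5'. Reverse for the 5'→3' convention.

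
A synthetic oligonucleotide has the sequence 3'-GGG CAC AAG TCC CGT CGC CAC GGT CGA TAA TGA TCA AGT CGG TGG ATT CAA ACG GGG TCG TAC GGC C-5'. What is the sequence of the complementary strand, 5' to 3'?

5'-CCCGTGTTCAGGGCAGCGGTGCCAGCTATTACTAGTTCAGCCACCTAAGTTTGCCCCAGCATGCCGG-3'

The strand is given 3'→5', so its complement runs 5'→3' in the same left-to-right order: pair each base A↔T, G↔C.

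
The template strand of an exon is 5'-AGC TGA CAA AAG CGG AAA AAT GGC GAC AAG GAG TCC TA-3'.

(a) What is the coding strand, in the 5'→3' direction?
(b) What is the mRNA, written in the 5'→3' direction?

(a) 5'-TAGGACTCCTTGTCGCCATTTTTCCGCTTTTGTCAGCT-3'
(b) 5′-UAGGACUCCUUGUCGCCAUUUUUCCGCUUUUGUCAGCU-3′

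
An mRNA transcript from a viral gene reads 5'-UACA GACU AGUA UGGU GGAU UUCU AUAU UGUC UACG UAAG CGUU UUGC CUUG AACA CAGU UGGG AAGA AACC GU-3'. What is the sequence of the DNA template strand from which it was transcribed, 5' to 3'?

Replace U with T to get the coding DNA strand: TACAGACTAGTATGGTGGATTTCTATATTGTCTACGTAAGCGTTTTGCCTTGAACACAGTTGGGAAGAAACCGT. The template strand is its reverse complement (complement ATGTCTGATCATACCACCTAAAGATATAACAGATGCATTCGCAAAACGGAACTTGTGTCAACCCTTCTTTGGCA, then reverse).

5'-ACGGTTTCTTCCCAACTGTGTTCAAGGCAAAACGCTTACGTAGACAATATAGAAATCCACCATACTAGTCTGTA-3'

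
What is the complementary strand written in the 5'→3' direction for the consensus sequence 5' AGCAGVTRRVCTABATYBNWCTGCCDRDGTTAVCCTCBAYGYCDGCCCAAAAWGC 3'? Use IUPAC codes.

5'-GCWTTTTGGGCHGRCRTVGAGGBTAACHYHGGCAGWNVRATVTAGBYYABCTGCT-3'

Standard pairs A↔T, G↔C; ambiguity codes pair R↔Y, W↔W, B↔V, D↔H, N↔N. Complement (TCGTCBAYYBGATVTARVNWGACGGHYHCAATBGGAGVTRCRGHCGGGTTTTWCG), then reverse for 5'→3'.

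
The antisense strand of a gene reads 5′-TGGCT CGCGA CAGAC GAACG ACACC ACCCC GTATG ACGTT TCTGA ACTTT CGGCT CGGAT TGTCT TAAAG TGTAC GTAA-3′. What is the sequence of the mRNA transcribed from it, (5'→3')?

5'-UUACGUACACUUUAAGACAAUCCGAGCCGAAAGUUCAGAAACGUCAUACGGGGUGGUGUCGUUCGUCUGUCGCGAGCCA-3'

RNA polymerase reads the template 3'→5' and synthesizes mRNA 5'→3' by base-pairing (A→U, T→A, G↔C). The complement of the template is ACCGAGCGCTGTCTGCTTGCTGTGGTGGGGCATACTGCAAAGACTTGAAAGCCGAGCCTAACAGAATTTCACATGCATT; antiparallel, so 5'→3' the coding strand is TTACGTACACTTTAAGACAATCCGAGCCGAAAGTTCAGAAACGTCATACGGGGTGGTGTCGTTCGTCTGTCGCGAGCCA. Replace T with U for the mRNA.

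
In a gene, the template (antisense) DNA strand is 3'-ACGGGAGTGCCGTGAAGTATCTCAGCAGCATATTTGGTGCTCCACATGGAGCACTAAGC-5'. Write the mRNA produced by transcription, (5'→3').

5′-UGCCCUCACGGCACUUCAUAGAGUCGUCGUAUAAACCACGAGGUGUACCUCGUGAUUCG-3′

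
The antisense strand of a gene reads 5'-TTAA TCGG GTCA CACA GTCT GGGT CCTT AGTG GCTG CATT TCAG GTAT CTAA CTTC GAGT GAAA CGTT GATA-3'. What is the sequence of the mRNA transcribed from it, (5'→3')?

5'-UAUCAACGUUUCACUCGAAGUUAGAUACCUGAAAUGCAGCCACUAAGGACCCAGACUGUGUGACCCGAUUAA-3'

The mRNA has the sequence of the coding strand (reverse complement of the template) with T→U. Reverse complement of TTAATCGGGTCACACAGTCTGGGTCCTTAGTGGCTGCATTTCAGGTATCTAACTTCGAGTGAAACGTTGATA is TATCAACGTTTCACTCGAAGTTAGATACCTGAAATGCAGCCACTAAGGACCCAGACTGTGTGACCCGATTAA; then T→U.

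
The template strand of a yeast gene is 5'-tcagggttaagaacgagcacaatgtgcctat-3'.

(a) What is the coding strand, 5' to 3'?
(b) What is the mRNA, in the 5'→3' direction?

(a) 5′-ATAGGCACATTGTGCTCGTTCTTAACCCTGA-3′
(b) 5′-AUAGGCACAUUGUGCUCGUUCUUAACCCUGA-3′

(a) The coding strand is the reverse complement of the template: complement AGTCCCAATTCTTGCTCGTGTTACACGGATA, then reverse.
(b) mRNA has the coding-strand sequence with T→U.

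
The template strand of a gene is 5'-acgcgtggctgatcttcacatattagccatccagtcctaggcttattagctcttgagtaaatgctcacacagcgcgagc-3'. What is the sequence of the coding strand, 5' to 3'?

5′-GCTCGCGCTGTGTGAGCATTTACTCAAGAGCTAATAAGCCTAGGACTGGATGGCTAATATGTGAAGATCAGCCACGCGT-3′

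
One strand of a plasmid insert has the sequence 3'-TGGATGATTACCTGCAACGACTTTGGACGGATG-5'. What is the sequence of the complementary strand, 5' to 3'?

The strand is given 3'→5', so its complement runs 5'→3' in the same left-to-right order: pair each base A↔T, G↔C.

5'-ACCTACTAATGGACGTTGCTGAAACCTGCCTAC-3'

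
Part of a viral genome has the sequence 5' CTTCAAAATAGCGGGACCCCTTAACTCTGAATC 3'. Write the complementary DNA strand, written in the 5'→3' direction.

Pairing A↔T and G↔C gives GAAGTTTTATCGCCCTGGGGAATTGAGACTTAG, running 3'→5'. Reverse for the 5'→3' convention.

5′-GATTCAGAGTTAAGGGGTCCCGCTATTTTGAAG-3′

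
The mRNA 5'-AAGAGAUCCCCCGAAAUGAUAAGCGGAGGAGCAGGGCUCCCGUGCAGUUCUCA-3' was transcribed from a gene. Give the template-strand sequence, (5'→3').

5'-TGAGAACTGCACGGGAGCCCTGCTCCTCCGCTTATCATTTCGGGGGATCTCTT-3'

Replace U with T to get the coding DNA strand: AAGAGATCCCCCGAAATGATAAGCGGAGGAGCAGGGCTCCCGTGCAGTTCTCA. The template strand is its reverse complement (complement TTCTCTAGGGGGCTTTACTATTCGCCTCCTCGTCCCGAGGGCACGTCAAGAGT, then reverse).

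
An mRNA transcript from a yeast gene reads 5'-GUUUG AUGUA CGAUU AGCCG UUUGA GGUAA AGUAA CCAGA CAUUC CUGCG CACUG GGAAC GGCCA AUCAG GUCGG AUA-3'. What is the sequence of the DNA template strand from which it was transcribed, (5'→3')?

5'-TATCCGACCTGATTGGCCGTTCCCAGTGCGCAGGAATGTCTGGTTACTTTACCTCAAACGGCTAATCGTACATCAAAC-3'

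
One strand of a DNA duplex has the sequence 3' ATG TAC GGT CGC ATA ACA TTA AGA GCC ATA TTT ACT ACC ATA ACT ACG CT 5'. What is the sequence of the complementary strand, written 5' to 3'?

The strand is given 3'→5', so its complement runs 5'→3' in the same left-to-right order: pair each base A↔T, G↔C.

5'-TACATGCCAGCGTATTGTAATTCTCGGTATAAATGATGGTATTGATGCGA-3'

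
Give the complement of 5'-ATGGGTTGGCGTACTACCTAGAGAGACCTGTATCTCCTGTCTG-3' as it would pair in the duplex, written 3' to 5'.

Base-pairing A↔T, G↔C gives the complement. The complementary strand is antiparallel, so paired with a 5'→3' strand it runs 3'→5'.

3'-TACCCAACCGCATGATGGATCTCTCTGGACATAGAGGACAGAC-5'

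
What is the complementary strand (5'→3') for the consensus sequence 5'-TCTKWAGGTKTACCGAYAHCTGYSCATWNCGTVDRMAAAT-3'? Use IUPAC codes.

Standard pairs A↔T, G↔C; ambiguity codes pair R↔Y, M↔K, W↔W, S↔S, D↔H, V↔B, N↔N. Complement (AGAMWTCCAMATGGCTRTDGACRSGTAWNGCABHYKTTTA), then reverse for 5'→3'.

5'-ATTTKYHBACGNWATGSRCAGDTRTCGGTAMACCTWMAGA-3'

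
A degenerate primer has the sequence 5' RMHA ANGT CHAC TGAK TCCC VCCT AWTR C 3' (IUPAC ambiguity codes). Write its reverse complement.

5′-GYAWTAGGBGGGAMTCAGTDGACNTTDKY-3′

Standard pairs A↔T, G↔C; ambiguity codes pair R↔Y, M↔K, W↔W, H↔D, V↔B, N↔N. Complement (YKDTTNCAGDTGACTMAGGGBGGATWAYG), then reverse for 5'→3'.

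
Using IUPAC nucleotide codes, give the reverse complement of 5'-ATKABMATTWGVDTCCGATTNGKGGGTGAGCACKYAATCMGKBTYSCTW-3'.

5'-WAGSRAVMCKGATTRMGTGCTCACCCMCNAATCGGAHBCWAATKVTMAT-3'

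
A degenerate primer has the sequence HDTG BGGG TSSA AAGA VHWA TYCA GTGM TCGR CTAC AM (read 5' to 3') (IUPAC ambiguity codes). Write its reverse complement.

5'-KTGTAGYCGAKCACTGRATWDBTCTTTSSACCCVCAHD-3'

Standard pairs A↔T, G↔C; ambiguity codes pair R↔Y, M↔K, W↔W, S↔S, B↔V, D↔H. Complement (DHACVCCCASSTTTCTBDWTARGTCACKAGCYGATGTK), then reverse for 5'→3'.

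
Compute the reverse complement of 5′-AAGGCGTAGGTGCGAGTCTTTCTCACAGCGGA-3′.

5'-TCCGCTGTGAGAAAGACTCGCACCTACGCCTT-3'

Reading the sequence 3'→5' and pairing each base (A↔T, G↔C) gives the reverse complement directly.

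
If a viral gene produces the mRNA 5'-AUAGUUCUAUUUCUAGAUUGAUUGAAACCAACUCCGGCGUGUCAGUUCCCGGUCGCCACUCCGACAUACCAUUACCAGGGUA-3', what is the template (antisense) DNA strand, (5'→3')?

Replace U with T to get the coding DNA strand: ATAGTTCTATTTCTAGATTGATTGAAACCAACTCCGGCGTGTCAGTTCCCGGTCGCCACTCCGACATACCATTACCAGGGTA. The template strand is its reverse complement (complement TATCAAGATAAAGATCTAACTAACTTTGGTTGAGGCCGCACAGTCAAGGGCCAGCGGTGAGGCTGTATGGTAATGGTCCCAT, then reverse).

5'-TACCCTGGTAATGGTATGTCGGAGTGGCGACCGGGAACTGACACGCCGGAGTTGGTTTCAATCAATCTAGAAATAGAACTAT-3'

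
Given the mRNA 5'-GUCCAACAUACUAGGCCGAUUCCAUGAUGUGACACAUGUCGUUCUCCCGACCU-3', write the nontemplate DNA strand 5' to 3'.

The coding DNA strand has the same 5'→3' sequence as the mRNA with U replaced by T.

5'-GTCCAACATACTAGGCCGATTCCATGATGTGACACATGTCGTTCTCCCGACCT-3'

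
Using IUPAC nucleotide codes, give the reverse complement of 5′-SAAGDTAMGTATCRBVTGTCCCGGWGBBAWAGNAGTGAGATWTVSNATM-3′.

5'-KATNSBAWATCTCACTNCTWTVVCWCCGGGACABVYGATACKTAHCTTS-3'

Standard pairs A↔T, G↔C; ambiguity codes pair R↔Y, M↔K, W↔W, S↔S, B↔V, D↔H, N↔N. Complement (STTCHATKCATAGYVBACAGGGCCWCVVTWTCNTCACTCTAWABSNTAK), then reverse for 5'→3'.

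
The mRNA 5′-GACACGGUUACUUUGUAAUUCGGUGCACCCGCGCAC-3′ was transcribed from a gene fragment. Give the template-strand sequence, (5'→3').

Replace U with T to get the coding DNA strand: GACACGGTTACTTTGTAATTCGGTGCACCCGCGCAC. The template strand is its reverse complement (complement CTGTGCCAATGAAACATTAAGCCACGTGGGCGCGTG, then reverse).

5'-GTGCGCGGGTGCACCGAATTACAAAGTAACCGTGTC-3'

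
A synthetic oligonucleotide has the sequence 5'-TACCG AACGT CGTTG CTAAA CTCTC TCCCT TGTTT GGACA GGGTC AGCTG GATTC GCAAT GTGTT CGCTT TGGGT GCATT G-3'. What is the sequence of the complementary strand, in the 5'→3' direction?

5'-CAATGCACCCAAAGCGAACACATTGCGAATCCAGCTGACCCTGTCCAAACAAGGGAGAGAGTTTAGCAACGACGTTCGGTA-3'

Pairing A↔T and G↔C gives ATGGCTTGCAGCAACGATTTGAGAGAGGGAACAAACCTGTCCCAGTCGACCTAAGCGTTACACAAGCGAAACCCACGTAAC, running 3'→5'. Reverse for the 5'→3' convention.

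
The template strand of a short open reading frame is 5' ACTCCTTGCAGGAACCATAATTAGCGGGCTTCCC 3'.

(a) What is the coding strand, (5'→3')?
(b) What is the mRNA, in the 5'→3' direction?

(a) 5'-GGGAAGCCCGCTAATTATGGTTCCTGCAAGGAGT-3'
(b) 5′-GGGAAGCCCGCUAAUUAUGGUUCCUGCAAGGAGU-3′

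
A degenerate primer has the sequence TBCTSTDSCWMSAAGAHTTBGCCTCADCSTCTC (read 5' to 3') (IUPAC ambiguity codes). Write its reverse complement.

5'-GAGASGHTGAGGCVAADTCTTSKWGSHASAGVA-3'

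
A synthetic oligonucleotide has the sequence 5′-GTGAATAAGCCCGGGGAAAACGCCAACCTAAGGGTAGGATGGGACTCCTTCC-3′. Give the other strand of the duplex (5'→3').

5′-GGAAGGAGTCCCATCCTACCCTTAGGTTGGCGTTTTCCCCGGGCTTATTCAC-3′

The complement of GTGAATAAGCCCGGGGAAAACGCCAACCTAAGGGTAGGATGGGACTCCTTCC is CACTTATTCGGGCCCCTTTTGCGGTTGGATTCCCATCCTACCCTGAGGAAGG (A↔T, G↔C). DNA strands are antiparallel, so the complementary strand runs 3'→5'; reversing gives the 5'→3' form.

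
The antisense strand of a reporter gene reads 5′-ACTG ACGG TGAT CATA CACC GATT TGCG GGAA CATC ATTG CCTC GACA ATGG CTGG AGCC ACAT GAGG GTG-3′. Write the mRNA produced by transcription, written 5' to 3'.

5'-CACCCUCAUGUGGCUCCAGCCAUUGUCGAGGCAAUGAUGUUCCCGCAAAUCGGUGUAUGAUCACCGUCAGU-3'

RNA polymerase reads the template 3'→5' and synthesizes mRNA 5'→3' by base-pairing (A→U, T→A, G↔C). The complement of the template is TGACTGCCACTAGTATGTGGCTAAACGCCCTTGTAGTAACGGAGCTGTTACCGACCTCGGTGTACTCCCAC; antiparallel, so 5'→3' the coding strand is CACCCTCATGTGGCTCCAGCCATTGTCGAGGCAATGATGTTCCCGCAAATCGGTGTATGATCACCGTCAGT. Replace T with U for the mRNA.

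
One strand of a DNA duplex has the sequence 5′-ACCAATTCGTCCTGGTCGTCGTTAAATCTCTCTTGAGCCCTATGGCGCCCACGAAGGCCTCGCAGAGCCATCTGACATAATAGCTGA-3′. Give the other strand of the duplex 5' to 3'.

5'-TCAGCTATTATGTCAGATGGCTCTGCGAGGCCTTCGTGGGCGCCATAGGGCTCAAGAGAGATTTAACGACGACCAGGACGAATTGGT-3'

Pairing A↔T and G↔C gives TGGTTAAGCAGGACCAGCAGCAATTTAGAGAGAACTCGGGATACCGCGGGTGCTTCCGGAGCGTCTCGGTAGACTGTATTATCGACT, running 3'→5'. Reverse for the 5'→3' convention.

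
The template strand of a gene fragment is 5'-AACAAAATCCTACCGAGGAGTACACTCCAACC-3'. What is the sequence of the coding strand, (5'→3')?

5'-GGTTGGAGTGTACTCCTCGGTAGGATTTTGTT-3'

The coding strand is complementary and antiparallel to the template: take the complement (A↔T, G↔C) and reverse.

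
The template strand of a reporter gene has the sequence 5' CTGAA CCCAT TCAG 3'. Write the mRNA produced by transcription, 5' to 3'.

5'-CUGAAUGGGUUCAG-3'

The mRNA has the sequence of the coding strand (reverse complement of the template) with T→U. Reverse complement of CTGAACCCATTCAG is CTGAATGGGTTCAG; then T→U.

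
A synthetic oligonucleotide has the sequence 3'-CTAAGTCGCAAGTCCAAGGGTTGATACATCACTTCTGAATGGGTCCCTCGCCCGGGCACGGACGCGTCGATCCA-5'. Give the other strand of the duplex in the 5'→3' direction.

5′-GATTCAGCGTTCAGGTTCCCAACTATGTAGTGAAGACTTACCCAGGGAGCGGGCCCGTGCCTGCGCAGCTAGGT-3′

The strand is given 3'→5', so its complement runs 5'→3' in the same left-to-right order: pair each base A↔T, G↔C.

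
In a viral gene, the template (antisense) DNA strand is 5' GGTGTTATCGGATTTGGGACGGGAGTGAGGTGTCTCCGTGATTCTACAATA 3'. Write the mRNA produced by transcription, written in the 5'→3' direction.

5'-UAUUGUAGAAUCACGGAGACACCUCACUCCCGUCCCAAAUCCGAUAACACC-3'

The mRNA has the sequence of the coding strand (reverse complement of the template) with T→U. Reverse complement of GGTGTTATCGGATTTGGGACGGGAGTGAGGTGTCTCCGTGATTCTACAATA is TATTGTAGAATCACGGAGACACCTCACTCCCGTCCCAAATCCGATAACACC; then T→U.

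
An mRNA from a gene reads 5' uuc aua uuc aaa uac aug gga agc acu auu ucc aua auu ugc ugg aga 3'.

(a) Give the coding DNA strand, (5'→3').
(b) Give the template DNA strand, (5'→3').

(a) 5'-TTCATATTCAAATACATGGGAAGCACTATTTCCATAATTTGCTGGAGA-3'
(b) 5'-TCTCCAGCAAATTATGGAAATAGTGCTTCCCATGTATTTGAATATGAA-3'

(a) The coding strand matches the mRNA with U→T.
(b) The template strand is the reverse complement of the coding strand.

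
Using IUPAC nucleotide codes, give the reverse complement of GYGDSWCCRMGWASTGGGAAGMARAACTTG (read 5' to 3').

Standard pairs A↔T, G↔C; ambiguity codes pair R↔Y, M↔K, W↔W, S↔S, D↔H. Complement (CRCHSWGGYKCWTSACCCTTCKTYTTGAAC), then reverse for 5'→3'.

5'-CAAGTTYTKCTTCCCASTWCKYGGWSHCRC-3'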